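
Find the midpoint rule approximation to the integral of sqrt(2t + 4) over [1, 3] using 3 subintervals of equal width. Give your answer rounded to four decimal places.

Δt = (3 − 1)/3 = 2/3.
Midpoints: 4/3, 2, 8/3.
f(4/3) ≈ 2.5820, f(2) ≈ 2.8284, f(8/3) ≈ 3.0551.
Sum = Δt · [f(4/3) + f(2) + f(8/3)].
Sum ≈ 5.6436.

5.6436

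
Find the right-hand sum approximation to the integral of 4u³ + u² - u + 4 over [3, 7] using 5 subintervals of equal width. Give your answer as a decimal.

2967.36

Δu = (7 − 3)/5 = 0.8.
Right endpoints: 3.8, 4.6, 5.4, 6.2, 7.
f(3.8) = 234.128, f(4.6) = 409.904, f(5.4) = 657.616, f(6.2) = 989.552, f(7) = 1418.
Sum = Δu · [f(3.8) + f(4.6) + f(5.4) + f(6.2) + f(7)].
Sum = 2967.36.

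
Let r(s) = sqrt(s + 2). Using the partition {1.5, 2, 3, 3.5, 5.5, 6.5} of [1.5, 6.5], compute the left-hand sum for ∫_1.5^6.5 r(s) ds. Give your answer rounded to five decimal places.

11.48248

Subinterval widths: 0.5, 1, 0.5, 2, 1.
Left endpoints: 1.5, 2, 3, 3.5, 5.5.
r(1.5) ≈ 1.87083, r(2) ≈ 2.00000, r(3) ≈ 2.23607, r(3.5) ≈ 2.34521, r(5.5) ≈ 2.73861.
Sum = Σ Δs_i · r(s_i).
Sum ≈ 11.48248.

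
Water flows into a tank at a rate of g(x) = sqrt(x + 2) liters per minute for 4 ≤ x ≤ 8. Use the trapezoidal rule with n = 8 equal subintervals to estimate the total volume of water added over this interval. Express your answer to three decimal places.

Δx = (8 − 4)/8 = 0.5.
g(4) ≈ 2.449, g(4.5) ≈ 2.550, g(5) ≈ 2.646, g(5.5) ≈ 2.739, g(6) ≈ 2.828, g(6.5) ≈ 2.915, g(7) ≈ 3.000, g(7.5) ≈ 3.082, g(8) ≈ 3.162.
T_8 = (Δx/2)·[g(x_0) + 2g(x_1) + ... + 2g(x_{7}) + g(x_8)].
Sum ≈ 11.283.

11.283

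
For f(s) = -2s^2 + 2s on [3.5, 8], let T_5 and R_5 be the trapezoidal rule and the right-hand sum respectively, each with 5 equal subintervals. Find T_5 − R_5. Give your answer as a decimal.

T_5 = -262.215.
R_5 = -304.74.
T_5 − R_5 = 42.525.

42.525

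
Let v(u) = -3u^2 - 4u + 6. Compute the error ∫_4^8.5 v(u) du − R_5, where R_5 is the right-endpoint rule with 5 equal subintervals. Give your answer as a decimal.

85.86

Exact integral: ∫_4^8.5 v(u) du = -635.625.
R_5 = -721.485.
Error = -635.625 − (-721.485) = 85.86.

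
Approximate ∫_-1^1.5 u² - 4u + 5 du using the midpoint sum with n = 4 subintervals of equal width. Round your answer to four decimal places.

Δu = (1.5 − (-1))/4 = 0.625.
Midpoints: -0.6875, -0.0625, 0.5625, 1.1875.
f(-0.6875) = 8.22265625, f(-0.0625) = 5.25390625, f(0.5625) = 3.06640625, f(1.1875) = 1.66015625.
Sum = Δu · [f(-0.6875) + f(-0.0625) + f(0.5625) + f(1.1875)].
Sum ≈ 11.3770.

11.3770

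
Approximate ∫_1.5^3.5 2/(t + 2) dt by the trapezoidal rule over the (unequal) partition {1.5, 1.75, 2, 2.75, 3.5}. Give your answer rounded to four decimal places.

0.9069

Subinterval widths: 0.25, 0.25, 0.75, 0.75.
f(1.5) = 4/7, f(1.75) = 8/15, f(2) = 0.5, f(2.75) = 8/19, f(3.5) = 4/11.
On each subinterval the trapezoid contributes (Δt_i/2)·[f(t_{i-1}) + f(t_i)].
Sum ≈ 0.9069.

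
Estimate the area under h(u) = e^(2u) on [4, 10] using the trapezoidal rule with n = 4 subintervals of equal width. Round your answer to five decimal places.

402002279.04502

Δu = (10 − 4)/4 = 1.5.
h(4) ≈ 2980.95799, h(5.5) ≈ 59874.14172, h(7) ≈ 1202604.28416, h(8.5) ≈ 24154952.75358, h(10) ≈ 485165195.40979.
T_4 = (Δu/2)·[h(u_0) + 2h(u_1) + 2h(u_2) + 2h(u_3) + h(u_4)].
Sum ≈ 402002279.04502.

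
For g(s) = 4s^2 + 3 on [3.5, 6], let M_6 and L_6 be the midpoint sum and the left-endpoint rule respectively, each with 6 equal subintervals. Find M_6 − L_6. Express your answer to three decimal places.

M_6 ≈ 238.18866.
L_6 ≈ 218.83102.
M_6 − L_6 ≈ 19.358.

19.358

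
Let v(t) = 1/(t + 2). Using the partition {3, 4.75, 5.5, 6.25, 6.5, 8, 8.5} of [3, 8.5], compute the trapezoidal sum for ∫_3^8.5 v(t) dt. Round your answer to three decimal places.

0.748

Subinterval widths: 1.75, 0.75, 0.75, 0.25, 1.5, 0.5.
v(3) = 0.2, v(4.75) = 4/27, v(5.5) = 2/15, v(6.25) = 4/33, v(6.5) = 2/17, v(8) = 0.1, v(8.5) = 2/21.
On each subinterval the trapezoid contributes (Δt_i/2)·[v(t_{i-1}) + v(t_i)].
Sum ≈ 0.748.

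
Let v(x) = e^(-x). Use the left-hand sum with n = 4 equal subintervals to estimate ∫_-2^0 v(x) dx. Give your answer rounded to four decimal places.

Δx = (0 − (-2))/4 = 0.5.
Left endpoints: -2, -1.5, -1, -0.5.
v(-2) ≈ 7.3891, v(-1.5) ≈ 4.4817, v(-1) ≈ 2.7183, v(-0.5) ≈ 1.6487.
Sum = Δx · [v(-2) + v(-1.5) + v(-1) + v(-0.5)].
Sum ≈ 8.1189.

8.1189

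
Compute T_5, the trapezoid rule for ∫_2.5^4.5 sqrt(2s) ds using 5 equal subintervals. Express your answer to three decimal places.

Δs = (4.5 − 2.5)/5 = 0.4.
f(2.5) ≈ 2.236, f(2.9) ≈ 2.408, f(3.3) ≈ 2.569, f(3.7) ≈ 2.720, f(4.1) ≈ 2.864, f(4.5) ≈ 3.000.
T_5 = (Δs/2)·[f(s_0) + 2f(s_1) + ... + 2f(s_{4}) + f(s_5)].
Sum ≈ 5.272.

5.272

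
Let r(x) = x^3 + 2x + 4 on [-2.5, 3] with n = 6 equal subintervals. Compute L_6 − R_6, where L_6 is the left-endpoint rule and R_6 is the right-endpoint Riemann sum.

L_6 ≈ 11.233941.
R_6 ≈ 60.390191.
L_6 − R_6 = -49.15625.

-49.15625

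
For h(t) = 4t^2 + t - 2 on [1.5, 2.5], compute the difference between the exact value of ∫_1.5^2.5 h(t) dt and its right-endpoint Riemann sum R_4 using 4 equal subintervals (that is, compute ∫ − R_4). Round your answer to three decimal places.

-2.167

Exact integral: ∫_1.5^2.5 h(t) dt ≈ 16.33333.
R_4 = 18.5.
Error ≈ 16.33333 − 18.5 ≈ -2.167.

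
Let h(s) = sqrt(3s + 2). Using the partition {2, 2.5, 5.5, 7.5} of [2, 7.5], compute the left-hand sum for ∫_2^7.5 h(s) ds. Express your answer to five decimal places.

19.26316

Subinterval widths: 0.5, 3, 2.
Left endpoints: 2, 2.5, 5.5.
h(2) ≈ 2.82843, h(2.5) ≈ 3.08221, h(5.5) ≈ 4.30116.
Sum = Σ Δs_i · h(s_i).
Sum ≈ 19.26316.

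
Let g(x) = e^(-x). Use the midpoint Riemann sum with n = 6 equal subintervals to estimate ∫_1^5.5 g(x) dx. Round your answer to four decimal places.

Δx = (5.5 − 1)/6 = 0.75.
Midpoints: 1.375, 2.125, 2.875, 3.625, 4.375, 5.125.
g(1.375) ≈ 0.2528, g(2.125) ≈ 0.1194, g(2.875) ≈ 0.0564, g(3.625) ≈ 0.0266, g(4.375) ≈ 0.0126, g(5.125) ≈ 0.0059.
Sum = Δx · [g(1.375) + g(2.125) + g(2.875) + ...].
Sum ≈ 0.3554.

0.3554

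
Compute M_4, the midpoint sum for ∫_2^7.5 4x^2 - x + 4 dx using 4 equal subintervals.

Δx = (7.5 − 2)/4 = 1.375.
Midpoints: 2.6875, 4.0625, 5.4375, 6.8125.
f(2.6875) = 30.203125, f(4.0625) = 65.953125, f(5.4375) = 116.828125, f(6.8125) = 182.828125.
Sum = Δx · [f(2.6875) + f(4.0625) + f(5.4375) + f(6.8125)].
Sum = 544.2421875.

544.2421875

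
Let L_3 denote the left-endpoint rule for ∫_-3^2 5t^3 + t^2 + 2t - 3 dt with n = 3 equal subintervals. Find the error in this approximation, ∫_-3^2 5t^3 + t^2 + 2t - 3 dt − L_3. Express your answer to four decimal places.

165.0463

Exact integral: ∫_-3^2 f(t) dt ≈ -89.583333.
L_3 ≈ -254.629630.
Error ≈ -89.583333 − (-254.629630) ≈ 165.0463.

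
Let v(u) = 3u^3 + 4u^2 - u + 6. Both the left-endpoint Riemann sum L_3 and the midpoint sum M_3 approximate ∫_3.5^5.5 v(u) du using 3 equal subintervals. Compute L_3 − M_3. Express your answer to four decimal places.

L_3 ≈ 601.175926.
M_3 ≈ 738.120370.
L_3 − M_3 ≈ -136.9444.

-136.9444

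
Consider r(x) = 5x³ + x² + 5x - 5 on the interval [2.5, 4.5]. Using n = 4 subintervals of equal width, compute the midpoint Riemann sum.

511.6875

Δx = (4.5 − 2.5)/4 = 0.5.
Midpoints: 2.75, 3.25, 3.75, 4.25.
r(2.75) = 120.296875, r(3.25) = 193.453125, r(3.75) = 291.484375, r(4.25) = 418.140625.
Sum = Δx · [r(2.75) + r(3.25) + r(3.75) + r(4.25)].
Sum = 511.6875.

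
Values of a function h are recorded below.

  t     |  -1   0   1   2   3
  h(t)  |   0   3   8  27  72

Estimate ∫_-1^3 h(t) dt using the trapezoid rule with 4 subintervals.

74

Δt = 1.
T_4 = (1/2)·[0 + 2·3 + 2·8 + 2·27 + 72] = 74.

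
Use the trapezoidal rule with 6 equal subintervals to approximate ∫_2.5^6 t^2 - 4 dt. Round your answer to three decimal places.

52.990

Δt = (6 − 2.5)/6 = 7/12.
f(2.5) = 2.25, f(37/12) = 793/144, f(11/3) = 85/9, f(4.25) = 14.0625, f(29/6) = 697/36, f(65/12) = 3649/144, f(6) = 32.
T_6 = (Δt/2)·[f(t_0) + 2f(t_1) + ... + 2f(t_{5}) + f(t_6)].
Sum ≈ 52.990.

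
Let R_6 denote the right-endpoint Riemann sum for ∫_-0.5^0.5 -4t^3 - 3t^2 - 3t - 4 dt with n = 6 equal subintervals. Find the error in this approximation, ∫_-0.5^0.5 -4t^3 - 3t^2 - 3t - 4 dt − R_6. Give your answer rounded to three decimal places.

Exact integral: ∫_-0.5^0.5 f(t) dt = -4.25.
R_6 ≈ -4.59722.
Error ≈ -4.25 − (-4.59722) ≈ 0.347.

0.347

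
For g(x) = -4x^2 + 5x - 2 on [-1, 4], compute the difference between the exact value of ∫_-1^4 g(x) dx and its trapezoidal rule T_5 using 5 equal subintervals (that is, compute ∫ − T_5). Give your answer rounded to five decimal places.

Exact integral: ∫_-1^4 g(x) dx ≈ -59.1666667.
T_5 = -62.5.
Error ≈ -59.1666667 − (-62.5) ≈ 3.33333.

3.33333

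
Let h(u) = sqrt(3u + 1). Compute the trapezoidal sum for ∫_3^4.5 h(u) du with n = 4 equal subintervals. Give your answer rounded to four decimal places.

5.2416

Δu = (4.5 − 3)/4 = 0.375.
h(3) ≈ 3.1623, h(3.375) ≈ 3.3354, h(3.75) ≈ 3.5000, h(4.125) ≈ 3.6572, h(4.5) ≈ 3.8079.
T_4 = (Δu/2)·[h(u_0) + 2h(u_1) + 2h(u_2) + 2h(u_3) + h(u_4)].
Sum ≈ 5.2416.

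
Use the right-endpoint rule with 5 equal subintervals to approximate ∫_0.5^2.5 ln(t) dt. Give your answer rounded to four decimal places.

Δt = (2.5 − 0.5)/5 = 0.4.
Right endpoints: 0.9, 1.3, 1.7, 2.1, 2.5.
f(0.9) ≈ -0.1054, f(1.3) ≈ 0.2624, f(1.7) ≈ 0.5306, f(2.1) ≈ 0.7419, f(2.5) ≈ 0.9163.
Sum = Δt · [f(0.9) + f(1.3) + f(1.7) + f(2.1) + f(2.5)].
Sum ≈ 0.9383.

0.9383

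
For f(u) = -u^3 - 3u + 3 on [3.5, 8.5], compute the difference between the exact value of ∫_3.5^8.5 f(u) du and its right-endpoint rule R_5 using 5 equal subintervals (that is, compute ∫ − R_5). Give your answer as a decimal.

Exact integral: ∫_3.5^8.5 f(u) du = -1342.5.
R_5 = -1650.625.
Error = -1342.5 − (-1650.625) = 308.125.

308.125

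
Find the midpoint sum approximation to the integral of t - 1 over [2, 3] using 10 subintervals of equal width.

Δt = (3 − 2)/10 = 0.1.
Midpoints: 2.05, 2.15, 2.25, 2.35, 2.45, 2.55, 2.65, 2.75, 2.85, 2.95.
f(2.05) = 1.05, f(2.15) = 1.15, f(2.25) = 1.25, f(2.35) = 1.35, f(2.45) = 1.45, f(2.55) = 1.55, f(2.65) = 1.65, f(2.75) = 1.75, f(2.85) = 1.85, f(2.95) = 1.95.
Sum = Δt · [f(2.05) + f(2.15) + f(2.25) + ...].
Sum = 1.5.

1.5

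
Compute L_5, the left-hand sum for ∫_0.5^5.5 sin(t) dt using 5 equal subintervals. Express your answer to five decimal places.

Δt = (5.5 − 0.5)/5 = 1.
Left endpoints: 0.5, 1.5, 2.5, 3.5, 4.5.
f(0.5) ≈ 0.47943, f(1.5) ≈ 0.99749, f(2.5) ≈ 0.59847, f(3.5) ≈ -0.35078, f(4.5) ≈ -0.97753.
Sum = Δt · [f(0.5) + f(1.5) + f(2.5) + f(3.5) + f(4.5)].
Sum ≈ 0.74708.

0.74708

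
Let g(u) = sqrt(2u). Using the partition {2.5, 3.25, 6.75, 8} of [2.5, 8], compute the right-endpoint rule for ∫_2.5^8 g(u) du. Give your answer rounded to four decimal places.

19.7720

Subinterval widths: 0.75, 3.5, 1.25.
Right endpoints: 3.25, 6.75, 8.
g(3.25) ≈ 2.5495, g(6.75) ≈ 3.6742, g(8) ≈ 4.0000.
Sum = Σ Δu_i · g(u_i).
Sum ≈ 19.7720.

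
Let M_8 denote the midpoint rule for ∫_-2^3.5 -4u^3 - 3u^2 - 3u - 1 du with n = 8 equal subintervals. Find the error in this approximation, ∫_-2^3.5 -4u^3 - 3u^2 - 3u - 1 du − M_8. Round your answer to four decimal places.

-2.5996

Exact integral: ∫_-2^3.5 f(u) du = -202.8125.
M_8 ≈ -200.212891.
Error ≈ -202.8125 − (-200.212891) ≈ -2.5996.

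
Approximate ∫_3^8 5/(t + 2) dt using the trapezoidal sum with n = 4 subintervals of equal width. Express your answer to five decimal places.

Δt = (8 − 3)/4 = 1.25.
f(3) = 1, f(4.25) = 0.8, f(5.5) = 2/3, f(6.75) = 4/7, f(8) = 0.5.
T_4 = (Δt/2)·[f(t_0) + 2f(t_1) + 2f(t_2) + 2f(t_3) + f(t_4)].
Sum ≈ 3.48512.

3.48512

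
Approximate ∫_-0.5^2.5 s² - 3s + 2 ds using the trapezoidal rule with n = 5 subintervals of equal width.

Δs = (2.5 − (-0.5))/5 = 0.6.
f(-0.5) = 3.75, f(0.1) = 1.71, f(0.7) = 0.39, f(1.3) = -0.21, f(1.9) = -0.09, f(2.5) = 0.75.
T_5 = (Δs/2)·[f(s_0) + 2f(s_1) + ... + 2f(s_{4}) + f(s_5)].
Sum = 2.43.

2.43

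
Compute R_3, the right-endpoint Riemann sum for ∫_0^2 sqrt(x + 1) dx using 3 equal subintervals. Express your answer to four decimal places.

3.0337

Δx = (2 − 0)/3 = 2/3.
Right endpoints: 2/3, 4/3, 2.
f(2/3) ≈ 1.2910, f(4/3) ≈ 1.5275, f(2) ≈ 1.7321.
Sum = Δx · [f(2/3) + f(4/3) + f(2)].
Sum ≈ 3.0337.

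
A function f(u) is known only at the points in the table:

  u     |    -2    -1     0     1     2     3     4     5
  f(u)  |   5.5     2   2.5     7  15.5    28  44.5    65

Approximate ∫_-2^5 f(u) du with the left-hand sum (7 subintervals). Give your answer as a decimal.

105

Δu = 1.
Sum = 1·[5.5 + 2 + 2.5 + 7 + 15.5 + 28 + 44.5] = 105.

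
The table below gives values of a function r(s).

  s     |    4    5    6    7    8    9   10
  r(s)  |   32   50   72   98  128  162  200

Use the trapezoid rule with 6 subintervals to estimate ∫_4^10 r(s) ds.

Δs = 1.
T_6 = (1/2)·[32 + 2·50 + 2·72 + 2·98 + 2·128 + 2·162 + 200] = 626.

626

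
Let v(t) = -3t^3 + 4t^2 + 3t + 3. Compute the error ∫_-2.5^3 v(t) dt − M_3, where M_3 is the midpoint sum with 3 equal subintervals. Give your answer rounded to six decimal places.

Exact integral: ∫_-2.5^3 v(t) dt ≈ 46.00520833.
M_3 ≈ 43.30931713.
Error ≈ 46.00520833 − 43.30931713 ≈ 2.695891.

2.695891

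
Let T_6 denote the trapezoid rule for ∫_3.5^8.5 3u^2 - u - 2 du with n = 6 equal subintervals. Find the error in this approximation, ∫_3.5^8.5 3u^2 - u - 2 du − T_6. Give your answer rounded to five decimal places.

Exact integral: ∫_3.5^8.5 f(u) du = 531.25.
T_6 ≈ 532.9861111.
Error ≈ 531.25 − 532.9861111 ≈ -1.73611.

-1.73611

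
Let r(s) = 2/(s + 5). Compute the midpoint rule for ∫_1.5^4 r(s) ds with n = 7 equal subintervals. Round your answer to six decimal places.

0.650725

Δs = (4 − 1.5)/7 = 5/14.
Midpoints: 47/28, 57/28, 67/28, 2.75, 87/28, 97/28, 107/28.
r(47/28) = 56/187, r(57/28) = 56/197, r(67/28) = 56/207, r(2.75) = 8/31, r(87/28) = 56/227, r(97/28) = 56/237, r(107/28) = 56/247.
Sum = Δs · [r(47/28) + r(57/28) + r(67/28) + ...].
Sum ≈ 0.650725.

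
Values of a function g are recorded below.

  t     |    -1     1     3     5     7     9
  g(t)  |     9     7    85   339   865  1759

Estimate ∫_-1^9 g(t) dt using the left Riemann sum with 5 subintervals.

2610

Δt = 2.
Sum = 2·[9 + 7 + 85 + 339 + 865] = 2610.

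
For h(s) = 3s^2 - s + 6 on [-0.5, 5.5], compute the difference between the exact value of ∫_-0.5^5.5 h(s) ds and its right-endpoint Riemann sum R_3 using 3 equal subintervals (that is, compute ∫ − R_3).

Exact integral: ∫_-0.5^5.5 h(s) ds = 187.5.
R_3 = 283.5.
Error = 187.5 − 283.5 = -96.

-96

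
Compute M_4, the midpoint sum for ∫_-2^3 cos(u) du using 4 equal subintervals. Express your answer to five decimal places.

1.12205

Δu = (3 − (-2))/4 = 1.25.
Midpoints: -1.375, -0.125, 1.125, 2.375.
f(-1.375) ≈ 0.19455, f(-0.125) ≈ 0.99220, f(1.125) ≈ 0.43118, f(2.375) ≈ -0.72028.
Sum = Δu · [f(-1.375) + f(-0.125) + f(1.125) + f(2.375)].
Sum ≈ 1.12205.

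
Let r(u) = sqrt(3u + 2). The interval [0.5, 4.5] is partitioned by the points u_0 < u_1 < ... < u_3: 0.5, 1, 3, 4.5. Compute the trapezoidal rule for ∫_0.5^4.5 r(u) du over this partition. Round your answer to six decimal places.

12.019638

Subinterval widths: 0.5, 2, 1.5.
r(0.5) ≈ 1.870829, r(1) ≈ 2.236068, r(3) ≈ 3.316625, r(4.5) ≈ 3.937004.
On each subinterval the trapezoid contributes (Δu_i/2)·[r(u_{i-1}) + r(u_i)].
Sum ≈ 12.019638.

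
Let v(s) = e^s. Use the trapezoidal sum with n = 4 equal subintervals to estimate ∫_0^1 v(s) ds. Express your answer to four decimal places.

1.7272

Δs = (1 − 0)/4 = 0.25.
v(0) ≈ 1.0000, v(0.25) ≈ 1.2840, v(0.5) ≈ 1.6487, v(0.75) ≈ 2.1170, v(1) ≈ 2.7183.
T_4 = (Δs/2)·[v(s_0) + 2v(s_1) + 2v(s_2) + 2v(s_3) + v(s_4)].
Sum ≈ 1.7272.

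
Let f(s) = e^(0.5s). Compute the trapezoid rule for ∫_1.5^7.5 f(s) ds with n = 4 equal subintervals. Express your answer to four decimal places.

84.5610

Δs = (7.5 − 1.5)/4 = 1.5.
f(1.5) ≈ 2.1170, f(3) ≈ 4.4817, f(4.5) ≈ 9.4877, f(6) ≈ 20.0855, f(7.5) ≈ 42.5211.
T_4 = (Δs/2)·[f(s_0) + 2f(s_1) + 2f(s_2) + 2f(s_3) + f(s_4)].
Sum ≈ 84.5610.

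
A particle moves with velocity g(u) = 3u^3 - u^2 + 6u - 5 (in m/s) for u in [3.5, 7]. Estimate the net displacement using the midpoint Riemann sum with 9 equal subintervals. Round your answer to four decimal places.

1678.8714

Δu = (7 − 3.5)/9 = 7/18.
Midpoints: 133/36, 49/12, 161/36, 175/36, 5.25, 203/36, 217/36, 77/12, 245/36.
g(133/36) = 2407345/15552, g(49/12) = 207.078125, g(161/36) = 4201781/15552, g(175/36) = 5367715/15552, g(5.25) = 433.046875, g(203/36) = 8319335/15552, g(217/36) = 10137949/15552, g(77/12) = 452113/576, g(245/36) = 14543105/15552.
Sum = Δu · [g(133/36) + g(49/12) + g(161/36) + ...].
Sum ≈ 1678.8714.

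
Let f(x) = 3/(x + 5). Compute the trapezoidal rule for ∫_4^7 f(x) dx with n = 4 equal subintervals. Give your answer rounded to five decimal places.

0.86380

Δx = (7 − 4)/4 = 0.75.
f(4) = 1/3, f(4.75) = 4/13, f(5.5) = 2/7, f(6.25) = 4/15, f(7) = 0.25.
T_4 = (Δx/2)·[f(x_0) + 2f(x_1) + 2f(x_2) + 2f(x_3) + f(x_4)].
Sum ≈ 0.86380.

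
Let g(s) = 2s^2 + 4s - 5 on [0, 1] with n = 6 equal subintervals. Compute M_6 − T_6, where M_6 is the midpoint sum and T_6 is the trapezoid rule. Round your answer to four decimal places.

M_6 ≈ -2.337963.
T_6 ≈ -2.324074.
M_6 − T_6 ≈ -0.0139.

-0.0139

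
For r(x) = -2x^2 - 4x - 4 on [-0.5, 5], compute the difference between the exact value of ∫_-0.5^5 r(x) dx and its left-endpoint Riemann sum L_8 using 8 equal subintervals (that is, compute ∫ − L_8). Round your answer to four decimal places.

-23.7116

Exact integral: ∫_-0.5^5 r(x) dx ≈ -154.916667.
L_8 ≈ -131.205078.
Error ≈ -154.916667 − (-131.205078) ≈ -23.7116.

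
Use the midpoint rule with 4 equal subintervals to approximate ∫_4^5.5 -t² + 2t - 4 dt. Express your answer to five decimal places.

Δt = (5.5 − 4)/4 = 0.375.
Midpoints: 4.1875, 4.5625, 4.9375, 5.3125.
f(4.1875) = -13.16015625, f(4.5625) = -15.69140625, f(4.9375) = -18.50390625, f(5.3125) = -21.59765625.
Sum = Δt · [f(4.1875) + f(4.5625) + f(4.9375) + f(5.3125)].
Sum ≈ -25.85742.

-25.85742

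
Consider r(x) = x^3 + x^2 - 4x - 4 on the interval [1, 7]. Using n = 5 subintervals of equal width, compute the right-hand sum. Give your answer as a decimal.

Δx = (7 − 1)/5 = 1.2.
Right endpoints: 2.2, 3.4, 4.6, 5.8, 7.
r(2.2) = 2.688, r(3.4) = 33.264, r(4.6) = 96.096, r(5.8) = 201.552, r(7) = 360.
Sum = Δx · [r(2.2) + r(3.4) + r(4.6) + r(5.8) + r(7)].
Sum = 832.32.

832.32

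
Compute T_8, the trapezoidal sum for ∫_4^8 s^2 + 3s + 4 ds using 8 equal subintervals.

Δs = (8 − 4)/8 = 0.5.
f(4) = 32, f(4.5) = 37.75, f(5) = 44, f(5.5) = 50.75, f(6) = 58, f(6.5) = 65.75, f(7) = 74, f(7.5) = 82.75, f(8) = 92.
T_8 = (Δs/2)·[f(s_0) + 2f(s_1) + ... + 2f(s_{7}) + f(s_8)].
Sum = 237.5.

237.5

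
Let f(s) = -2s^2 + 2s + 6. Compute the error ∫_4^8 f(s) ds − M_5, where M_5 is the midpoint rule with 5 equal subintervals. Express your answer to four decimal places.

-0.4267

Exact integral: ∫_4^8 f(s) ds ≈ -226.666667.
M_5 = -226.24.
Error ≈ -226.666667 − (-226.24) ≈ -0.4267.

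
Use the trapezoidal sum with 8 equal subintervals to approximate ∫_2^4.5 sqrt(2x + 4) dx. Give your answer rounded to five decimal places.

Δx = (4.5 − 2)/8 = 0.3125.
f(2) ≈ 2.82843, f(2.3125) ≈ 2.93684, f(2.625) ≈ 3.04138, f(2.9375) ≈ 3.14245, f(3.25) ≈ 3.24037, f(3.5625) ≈ 3.33542, f(3.875) ≈ 3.42783, f(4.1875) ≈ 3.51781, f(4.5) ≈ 3.60555.
T_8 = (Δx/2)·[f(x_0) + 2f(x_1) + ... + 2f(x_{7}) + f(x_8)].
Sum ≈ 8.08096.

8.08096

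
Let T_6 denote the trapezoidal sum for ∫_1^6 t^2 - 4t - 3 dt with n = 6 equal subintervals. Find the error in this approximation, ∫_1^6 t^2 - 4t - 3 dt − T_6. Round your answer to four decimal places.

Exact integral: ∫_1^6 f(t) dt ≈ -13.333333.
T_6 ≈ -12.754630.
Error ≈ -13.333333 − (-12.754630) ≈ -0.5787.

-0.5787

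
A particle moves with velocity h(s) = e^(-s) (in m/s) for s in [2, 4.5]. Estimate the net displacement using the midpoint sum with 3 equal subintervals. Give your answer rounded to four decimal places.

0.1207

Δs = (4.5 − 2)/3 = 5/6.
Midpoints: 29/12, 3.25, 49/12.
h(29/12) ≈ 0.0892, h(3.25) ≈ 0.0388, h(49/12) ≈ 0.0169.
Sum = Δs · [h(29/12) + h(3.25) + h(49/12)].
Sum ≈ 0.1207.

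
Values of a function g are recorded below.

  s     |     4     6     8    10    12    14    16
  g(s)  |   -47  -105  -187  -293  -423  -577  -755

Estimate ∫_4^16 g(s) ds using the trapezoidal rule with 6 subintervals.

Δs = 2.
T_6 = (2/2)·[(-47) + 2·(-105) + 2·(-187) + 2·(-293) + 2·(-423) + 2·(-577) + (-755)] = -3972.

-3972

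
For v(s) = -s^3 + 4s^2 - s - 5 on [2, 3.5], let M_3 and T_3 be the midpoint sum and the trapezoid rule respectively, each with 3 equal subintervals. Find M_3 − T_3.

0.3984375

M_3 = 1.4921875.
T_3 = 1.09375.
M_3 − T_3 = 0.3984375.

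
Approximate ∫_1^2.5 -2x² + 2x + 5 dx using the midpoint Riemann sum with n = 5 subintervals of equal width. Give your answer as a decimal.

Δx = (2.5 − 1)/5 = 0.3.
Midpoints: 1.15, 1.45, 1.75, 2.05, 2.35.
f(1.15) = 4.655, f(1.45) = 3.695, f(1.75) = 2.375, f(2.05) = 0.695, f(2.35) = -1.345.
Sum = Δx · [f(1.15) + f(1.45) + f(1.75) + f(2.05) + f(2.35)].
Sum = 3.0225.

3.0225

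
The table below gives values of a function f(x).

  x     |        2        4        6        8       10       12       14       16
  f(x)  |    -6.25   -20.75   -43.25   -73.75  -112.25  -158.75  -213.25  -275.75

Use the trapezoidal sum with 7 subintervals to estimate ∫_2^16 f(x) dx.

-1526

Δx = 2.
T_7 = (2/2)·[(-6.25) + 2·(-20.75) + 2·(-43.25) + 2·(-73.75) + 2·(-112.25) + 2·(-158.75) + 2·(-213.25) + (-275.75)] = -1526.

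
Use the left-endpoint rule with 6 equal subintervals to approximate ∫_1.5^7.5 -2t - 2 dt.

-60

Δt = (7.5 − 1.5)/6 = 1.
Left endpoints: 1.5, 2.5, 3.5, 4.5, 5.5, 6.5.
f(1.5) = -5, f(2.5) = -7, f(3.5) = -9, f(4.5) = -11, f(5.5) = -13, f(6.5) = -15.
Sum = Δt · [f(1.5) + f(2.5) + f(3.5) + ...].
Sum = -60.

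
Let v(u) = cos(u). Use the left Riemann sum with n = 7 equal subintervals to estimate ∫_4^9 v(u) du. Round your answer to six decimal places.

Δu = (9 − 4)/7 = 5/7.
Left endpoints: 4, 33/7, 38/7, 43/7, 48/7, 53/7, 58/7.
v(4) ≈ -0.653644, v(33/7) ≈ 0.001897, v(38/7) ≈ 0.656510, v(43/7) ≈ 0.990170, v(48/7) ≈ 0.839759, v(53/7) ≈ 0.278808, v(58/7) ≈ -0.418445.
Sum = Δu · [v(4) + v(33/7) + v(38/7) + ...].
Sum ≈ 1.210754.

1.210754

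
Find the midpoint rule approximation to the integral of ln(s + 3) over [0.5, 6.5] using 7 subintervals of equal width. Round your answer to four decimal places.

Δs = (6.5 − 0.5)/7 = 6/7.
Midpoints: 13/14, 25/14, 37/14, 3.5, 61/14, 73/14, 85/14.
f(13/14) ≈ 1.3683, f(25/14) ≈ 1.5656, f(37/14) ≈ 1.7304, f(3.5) ≈ 1.8718, f(61/14) ≈ 1.9957, f(73/14) ≈ 2.1059, f(85/14) ≈ 2.2051.
Sum = Δs · [f(13/14) + f(25/14) + f(37/14) + ...].
Sum ≈ 11.0081.

11.0081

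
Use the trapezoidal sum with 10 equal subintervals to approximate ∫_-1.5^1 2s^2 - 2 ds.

-2.03125

Δs = (1 − (-1.5))/10 = 0.25.
f(-1.5) = 2.5, f(-1.25) = 1.125, f(-1) = 0, f(-0.75) = -0.875, f(-0.5) = -1.5, f(-0.25) = -1.875, f(0) = -2, f(0.25) = -1.875, f(0.5) = -1.5, f(0.75) = -0.875, f(1) = 0.
T_10 = (Δs/2)·[f(s_0) + 2f(s_1) + ... + 2f(s_{9}) + f(s_10)].
Sum = -2.03125.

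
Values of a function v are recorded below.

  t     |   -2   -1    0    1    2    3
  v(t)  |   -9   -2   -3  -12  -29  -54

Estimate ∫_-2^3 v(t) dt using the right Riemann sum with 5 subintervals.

Δt = 1.
Sum = 1·[(-2) + (-3) + (-12) + (-29) + (-54)] = -100.

-100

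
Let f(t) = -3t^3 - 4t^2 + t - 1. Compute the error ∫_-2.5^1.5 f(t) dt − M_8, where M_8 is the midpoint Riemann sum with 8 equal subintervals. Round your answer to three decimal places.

Exact integral: ∫_-2.5^1.5 f(t) dt ≈ -5.83333.
M_8 = -5.875.
Error ≈ -5.83333 − (-5.875) ≈ 0.042.

0.042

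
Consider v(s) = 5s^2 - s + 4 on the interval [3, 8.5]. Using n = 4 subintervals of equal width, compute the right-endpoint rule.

1191.22265625

Δs = (8.5 − 3)/4 = 1.375.
Right endpoints: 4.375, 5.75, 7.125, 8.5.
v(4.375) = 95.328125, v(5.75) = 163.5625, v(7.125) = 250.703125, v(8.5) = 356.75.
Sum = Δs · [v(4.375) + v(5.75) + v(7.125) + v(8.5)].
Sum = 1191.22265625.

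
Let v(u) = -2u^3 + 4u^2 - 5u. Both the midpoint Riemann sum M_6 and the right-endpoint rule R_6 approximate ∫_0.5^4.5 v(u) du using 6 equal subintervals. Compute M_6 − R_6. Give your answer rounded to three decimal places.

M_6 ≈ -132.03704.
R_6 ≈ -177.59259.
M_6 − R_6 ≈ 45.556.

45.556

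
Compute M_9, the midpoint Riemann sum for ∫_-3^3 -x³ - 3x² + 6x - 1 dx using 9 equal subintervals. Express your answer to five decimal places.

-59.33333

Δx = (3 − (-3))/9 = 2/3.
Midpoints: -8/3, -2, -4/3, -2/3, 0, 2/3, 4/3, 2, 8/3.
f(-8/3) = -523/27, f(-2) = -17, f(-4/3) = -323/27, f(-2/3) = -163/27, f(0) = -1, f(2/3) = 37/27, f(4/3) = -19/27, f(2) = -9, f(8/3) = -683/27.
Sum = Δx · [f(-8/3) + f(-2) + f(-4/3) + ...].
Sum ≈ -59.33333.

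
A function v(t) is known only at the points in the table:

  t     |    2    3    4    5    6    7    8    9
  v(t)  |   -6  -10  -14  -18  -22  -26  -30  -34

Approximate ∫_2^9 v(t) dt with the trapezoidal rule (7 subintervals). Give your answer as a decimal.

Δt = 1.
T_7 = (1/2)·[(-6) + 2·(-10) + 2·(-14) + 2·(-18) + 2·(-22) + 2·(-26) + 2·(-30) + (-34)] = -140.

-140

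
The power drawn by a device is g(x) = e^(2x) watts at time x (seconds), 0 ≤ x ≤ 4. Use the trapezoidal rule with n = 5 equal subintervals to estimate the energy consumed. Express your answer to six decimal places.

1795.056009

Δx = (4 − 0)/5 = 0.8.
g(0) ≈ 1.000000, g(0.8) ≈ 4.953032, g(1.6) ≈ 24.532530, g(2.4) ≈ 121.510418, g(3.2) ≈ 601.845038, g(4) ≈ 2980.957987.
T_5 = (Δx/2)·[g(x_0) + 2g(x_1) + ... + 2g(x_{4}) + g(x_5)].
Sum ≈ 1795.056009.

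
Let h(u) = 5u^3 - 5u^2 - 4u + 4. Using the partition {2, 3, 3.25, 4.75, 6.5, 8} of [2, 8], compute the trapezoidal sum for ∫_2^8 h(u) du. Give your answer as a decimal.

Subinterval widths: 1, 0.25, 1.5, 1.75, 1.5.
h(2) = 16, h(3) = 82, h(3.25) = 109.828125, h(4.75) = 408.046875, h(6.5) = 1139.875, h(8) = 2212.
On each subinterval the trapezoid contributes (Δu_i/2)·[h(u_{i-1}) + h(u_i)].
Sum = 4329.72265625.

4329.72265625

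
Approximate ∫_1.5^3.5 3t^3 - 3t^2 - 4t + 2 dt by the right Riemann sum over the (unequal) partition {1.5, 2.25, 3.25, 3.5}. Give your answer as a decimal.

Subinterval widths: 0.75, 1, 0.25.
Right endpoints: 2.25, 3.25, 3.5.
f(2.25) = 11.984375, f(3.25) = 60.296875, f(3.5) = 79.875.
Sum = Σ Δt_i · f(t_i).
Sum = 89.25390625.

89.25390625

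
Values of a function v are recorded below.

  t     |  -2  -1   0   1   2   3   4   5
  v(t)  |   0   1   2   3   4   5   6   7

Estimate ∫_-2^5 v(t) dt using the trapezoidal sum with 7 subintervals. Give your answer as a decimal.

24.5

Δt = 1.
T_7 = (1/2)·[0 + 2·1 + 2·2 + 2·3 + 2·4 + 2·5 + 2·6 + 7] = 24.5.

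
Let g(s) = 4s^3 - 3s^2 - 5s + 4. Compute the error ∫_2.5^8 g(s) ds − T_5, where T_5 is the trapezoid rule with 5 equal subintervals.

Exact integral: ∫_2.5^8 g(s) ds = 3438.1875.
T_5 = 3504.7375.
Error = 3438.1875 − 3504.7375 = -66.55.

-66.55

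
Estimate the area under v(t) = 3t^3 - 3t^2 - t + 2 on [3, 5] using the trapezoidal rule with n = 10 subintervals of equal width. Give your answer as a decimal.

306.44

Δt = (5 − 3)/10 = 0.2.
v(3) = 53, v(3.2) = 66.384, v(3.4) = 81.832, v(3.6) = 99.488, v(3.8) = 119.496, v(4) = 142, v(4.2) = 167.144, v(4.4) = 195.072, v(4.6) = 225.928, v(4.8) = 259.856, v(5) = 297.
T_10 = (Δt/2)·[v(t_0) + 2v(t_1) + ... + 2v(t_{9}) + v(t_10)].
Sum = 306.44.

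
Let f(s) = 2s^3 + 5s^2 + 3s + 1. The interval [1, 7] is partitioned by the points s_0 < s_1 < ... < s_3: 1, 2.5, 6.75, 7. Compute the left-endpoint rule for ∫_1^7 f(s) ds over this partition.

534.2890625

Subinterval widths: 1.5, 4.25, 0.25.
Left endpoints: 1, 2.5, 6.75.
f(1) = 11, f(2.5) = 71, f(6.75) = 864.15625.
Sum = Σ Δs_i · f(s_i).
Sum = 534.2890625.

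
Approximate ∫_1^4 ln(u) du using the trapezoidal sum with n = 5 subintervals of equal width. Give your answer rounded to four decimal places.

Δu = (4 − 1)/5 = 0.6.
f(1) ≈ 0.0000, f(1.6) ≈ 0.4700, f(2.2) ≈ 0.7885, f(2.8) ≈ 1.0296, f(3.4) ≈ 1.2238, f(4) ≈ 1.3863.
T_5 = (Δu/2)·[f(u_0) + 2f(u_1) + ... + 2f(u_{4}) + f(u_5)].
Sum ≈ 2.5230.

2.5230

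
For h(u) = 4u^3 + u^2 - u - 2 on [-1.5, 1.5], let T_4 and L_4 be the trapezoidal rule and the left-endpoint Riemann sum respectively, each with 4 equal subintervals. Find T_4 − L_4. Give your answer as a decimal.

9

T_4 = -3.46875.
L_4 = -12.46875.
T_4 − L_4 = 9.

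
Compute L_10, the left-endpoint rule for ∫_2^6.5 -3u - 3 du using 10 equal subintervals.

-67.8375

Δu = (6.5 − 2)/10 = 0.45.
Left endpoints: 2, 2.45, 2.9, 3.35, 3.8, 4.25, 4.7, 5.15, 5.6, 6.05.
f(2) = -9, f(2.45) = -10.35, f(2.9) = -11.7, f(3.35) = -13.05, f(3.8) = -14.4, f(4.25) = -15.75, f(4.7) = -17.1, f(5.15) = -18.45, f(5.6) = -19.8, f(6.05) = -21.15.
Sum = Δu · [f(2) + f(2.45) + f(2.9) + ...].
Sum = -67.8375.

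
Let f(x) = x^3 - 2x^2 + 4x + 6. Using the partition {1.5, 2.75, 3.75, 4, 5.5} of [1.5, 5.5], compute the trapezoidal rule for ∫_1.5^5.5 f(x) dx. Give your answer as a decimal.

208.46484375

Subinterval widths: 1.25, 1, 0.25, 1.5.
f(1.5) = 10.875, f(2.75) = 22.671875, f(3.75) = 45.609375, f(4) = 54, f(5.5) = 133.875.
On each subinterval the trapezoid contributes (Δx_i/2)·[f(x_{i-1}) + f(x_i)].
Sum = 208.46484375.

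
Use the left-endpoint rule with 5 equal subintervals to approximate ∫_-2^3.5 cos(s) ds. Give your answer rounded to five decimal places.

Δs = (3.5 − (-2))/5 = 1.1.
Left endpoints: -2, -0.9, 0.2, 1.3, 2.4.
f(-2) ≈ -0.41615, f(-0.9) ≈ 0.62161, f(0.2) ≈ 0.98007, f(1.3) ≈ 0.26750, f(2.4) ≈ -0.73739.
Sum = Δs · [f(-2) + f(-0.9) + f(0.2) + f(1.3) + f(2.4)].
Sum ≈ 0.78720.

0.78720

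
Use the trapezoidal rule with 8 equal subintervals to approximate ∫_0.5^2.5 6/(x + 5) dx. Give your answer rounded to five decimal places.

Δx = (2.5 − 0.5)/8 = 0.25.
f(0.5) = 12/11, f(0.75) = 24/23, f(1) = 1, f(1.25) = 0.96, f(1.5) = 12/13, f(1.75) = 8/9, f(2) = 6/7, f(2.25) = 24/29, f(2.5) = 0.8.
T_8 = (Δx/2)·[f(x_0) + 2f(x_1) + ... + 2f(x_{7}) + f(x_8)].
Sum ≈ 1.86141.

1.86141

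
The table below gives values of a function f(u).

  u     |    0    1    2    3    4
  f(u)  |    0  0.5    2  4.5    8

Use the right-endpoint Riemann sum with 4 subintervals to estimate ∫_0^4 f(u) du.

Δu = 1.
Sum = 1·[0.5 + 2 + 4.5 + 8] = 15.

15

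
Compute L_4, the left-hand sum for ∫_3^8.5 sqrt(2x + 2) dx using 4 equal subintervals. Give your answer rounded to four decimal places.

18.9922

Δx = (8.5 − 3)/4 = 1.375.
Left endpoints: 3, 4.375, 5.75, 7.125.
f(3) ≈ 2.8284, f(4.375) ≈ 3.2787, f(5.75) ≈ 3.6742, f(7.125) ≈ 4.0311.
Sum = Δx · [f(3) + f(4.375) + f(5.75) + f(7.125)].
Sum ≈ 18.9922.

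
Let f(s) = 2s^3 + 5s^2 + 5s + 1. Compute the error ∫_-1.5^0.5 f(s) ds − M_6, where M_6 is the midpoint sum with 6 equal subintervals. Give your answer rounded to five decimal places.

Exact integral: ∫_-1.5^0.5 f(s) ds ≈ 0.3333333.
M_6 ≈ 0.2962963.
Error ≈ 0.3333333 − 0.2962963 ≈ 0.03704.

0.03704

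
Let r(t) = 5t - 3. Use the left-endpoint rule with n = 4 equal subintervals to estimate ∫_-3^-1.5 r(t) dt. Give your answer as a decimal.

-22.78125

Δt = (-1.5 − (-3))/4 = 0.375.
Left endpoints: -3, -2.625, -2.25, -1.875.
r(-3) = -18, r(-2.625) = -16.125, r(-2.25) = -14.25, r(-1.875) = -12.375.
Sum = Δt · [r(-3) + r(-2.625) + r(-2.25) + r(-1.875)].
Sum = -22.78125.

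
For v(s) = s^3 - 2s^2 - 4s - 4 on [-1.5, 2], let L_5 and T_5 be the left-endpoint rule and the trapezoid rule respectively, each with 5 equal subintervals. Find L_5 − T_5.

2.14375

L_5 = -20.5625.
T_5 = -22.70625.
L_5 − T_5 = 2.14375.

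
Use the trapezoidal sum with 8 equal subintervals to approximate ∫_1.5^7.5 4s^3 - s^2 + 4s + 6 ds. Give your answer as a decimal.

3193.3125

Δs = (7.5 − 1.5)/8 = 0.75.
f(1.5) = 23.25, f(2.25) = 55.5, f(3) = 117, f(3.75) = 217.875, f(4.5) = 368.25, f(5.25) = 578.25, f(6) = 858, f(6.75) = 1217.625, f(7.5) = 1667.25.
T_8 = (Δs/2)·[f(s_0) + 2f(s_1) + ... + 2f(s_{7}) + f(s_8)].
Sum = 3193.3125.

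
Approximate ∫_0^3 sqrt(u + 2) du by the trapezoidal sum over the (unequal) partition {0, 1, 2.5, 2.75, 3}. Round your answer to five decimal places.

5.55270

Subinterval widths: 1, 1.5, 0.25, 0.25.
f(0) ≈ 1.41421, f(1) ≈ 1.73205, f(2.5) ≈ 2.12132, f(2.75) ≈ 2.17945, f(3) ≈ 2.23607.
On each subinterval the trapezoid contributes (Δu_i/2)·[f(u_{i-1}) + f(u_i)].
Sum ≈ 5.55270.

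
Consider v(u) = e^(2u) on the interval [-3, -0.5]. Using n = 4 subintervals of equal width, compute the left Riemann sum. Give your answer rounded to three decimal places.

Δu = (-0.5 − (-3))/4 = 0.625.
Left endpoints: -3, -2.375, -1.75, -1.125.
v(-3) ≈ 0.002, v(-2.375) ≈ 0.009, v(-1.75) ≈ 0.030, v(-1.125) ≈ 0.105.
Sum = Δu · [v(-3) + v(-2.375) + v(-1.75) + v(-1.125)].
Sum ≈ 0.092.

0.092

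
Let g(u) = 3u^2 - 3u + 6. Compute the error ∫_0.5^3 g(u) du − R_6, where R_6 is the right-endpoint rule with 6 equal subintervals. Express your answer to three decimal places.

-4.123

Exact integral: ∫_0.5^3 g(u) du = 28.75.
R_6 ≈ 32.87326.
Error ≈ 28.75 − 32.87326 ≈ -4.123.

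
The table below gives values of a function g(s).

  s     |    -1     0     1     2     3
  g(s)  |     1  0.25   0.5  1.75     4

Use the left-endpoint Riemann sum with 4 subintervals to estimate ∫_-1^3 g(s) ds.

Δs = 1.
Sum = 1·[1 + 0.25 + 0.5 + 1.75] = 3.5.

3.5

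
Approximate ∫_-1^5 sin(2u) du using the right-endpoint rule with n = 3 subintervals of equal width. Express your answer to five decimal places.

0.17172

Δu = (5 − (-1))/3 = 2.
Right endpoints: 1, 3, 5.
f(1) ≈ 0.90930, f(3) ≈ -0.27942, f(5) ≈ -0.54402.
Sum = Δu · [f(1) + f(3) + f(5)].
Sum ≈ 0.17172.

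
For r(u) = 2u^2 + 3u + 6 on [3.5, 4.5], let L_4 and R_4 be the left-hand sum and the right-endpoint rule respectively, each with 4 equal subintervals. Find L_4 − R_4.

L_4 = 47.8125.
R_4 = 52.5625.
L_4 − R_4 = -4.75.

-4.75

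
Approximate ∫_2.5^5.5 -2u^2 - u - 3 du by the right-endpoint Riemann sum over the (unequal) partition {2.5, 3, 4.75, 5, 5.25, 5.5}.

-152.125

Subinterval widths: 0.5, 1.75, 0.25, 0.25, 0.25.
Right endpoints: 3, 4.75, 5, 5.25, 5.5.
f(3) = -24, f(4.75) = -52.875, f(5) = -58, f(5.25) = -63.375, f(5.5) = -69.
Sum = Σ Δu_i · f(u_i).
Sum = -152.125.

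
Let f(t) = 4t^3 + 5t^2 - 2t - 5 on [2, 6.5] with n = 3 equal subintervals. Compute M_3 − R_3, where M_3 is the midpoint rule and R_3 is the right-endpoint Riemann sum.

-1078.3125

M_3 = 2105.4375.
R_3 = 3183.75.
M_3 − R_3 = -1078.3125.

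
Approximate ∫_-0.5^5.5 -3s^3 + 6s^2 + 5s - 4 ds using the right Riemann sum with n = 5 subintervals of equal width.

Δs = (5.5 − (-0.5))/5 = 1.2.
Right endpoints: 0.7, 1.9, 3.1, 4.3, 5.5.
f(0.7) = 1.411, f(1.9) = 6.583, f(3.1) = -20.213, f(4.3) = -110.081, f(5.5) = -294.125.
Sum = Δs · [f(0.7) + f(1.9) + f(3.1) + f(4.3) + f(5.5)].
Sum = -499.71.

-499.71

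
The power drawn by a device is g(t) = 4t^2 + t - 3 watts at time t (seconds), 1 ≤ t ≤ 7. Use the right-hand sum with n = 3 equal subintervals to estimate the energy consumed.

676

Δt = (7 − 1)/3 = 2.
Right endpoints: 3, 5, 7.
g(3) = 36, g(5) = 102, g(7) = 200.
Sum = Δt · [g(3) + g(5) + g(7)].
Sum = 676.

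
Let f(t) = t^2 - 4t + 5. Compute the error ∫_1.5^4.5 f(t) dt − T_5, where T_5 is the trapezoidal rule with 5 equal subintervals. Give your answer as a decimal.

Exact integral: ∫_1.5^4.5 f(t) dt = 8.25.
T_5 = 8.43.
Error = 8.25 − 8.43 = -0.18.

-0.18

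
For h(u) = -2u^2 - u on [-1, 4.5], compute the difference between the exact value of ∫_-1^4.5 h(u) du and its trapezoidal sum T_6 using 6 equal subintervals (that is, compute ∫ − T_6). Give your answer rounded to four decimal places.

Exact integral: ∫_-1^4.5 h(u) du ≈ -71.041667.
T_6 ≈ -72.582176.
Error ≈ -71.041667 − (-72.582176) ≈ 1.5405.

1.5405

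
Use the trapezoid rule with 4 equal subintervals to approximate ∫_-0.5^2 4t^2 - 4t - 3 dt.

-3.515625

Δt = (2 − (-0.5))/4 = 0.625.
f(-0.5) = 0, f(0.125) = -3.4375, f(0.75) = -3.75, f(1.375) = -0.9375, f(2) = 5.
T_4 = (Δt/2)·[f(t_0) + 2f(t_1) + 2f(t_2) + 2f(t_3) + f(t_4)].
Sum = -3.515625.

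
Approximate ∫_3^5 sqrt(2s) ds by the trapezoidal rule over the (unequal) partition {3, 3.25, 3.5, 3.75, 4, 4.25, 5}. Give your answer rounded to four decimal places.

Subinterval widths: 0.25, 0.25, 0.25, 0.25, 0.25, 0.75.
f(3) ≈ 2.4495, f(3.25) ≈ 2.5495, f(3.5) ≈ 2.6458, f(3.75) ≈ 2.7386, f(4) ≈ 2.8284, f(4.25) ≈ 2.9155, f(5) ≈ 3.1623.
On each subinterval the trapezoid contributes (Δs_i/2)·[f(s_{i-1}) + f(s_i)].
Sum ≈ 5.6404.

5.6404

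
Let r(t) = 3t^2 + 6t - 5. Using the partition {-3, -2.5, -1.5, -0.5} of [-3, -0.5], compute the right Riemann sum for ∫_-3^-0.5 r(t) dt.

-15.125

Subinterval widths: 0.5, 1, 1.
Right endpoints: -2.5, -1.5, -0.5.
r(-2.5) = -1.25, r(-1.5) = -7.25, r(-0.5) = -7.25.
Sum = Σ Δt_i · r(t_i).
Sum = -15.125.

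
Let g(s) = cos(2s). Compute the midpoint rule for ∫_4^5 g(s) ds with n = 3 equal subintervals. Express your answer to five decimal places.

-0.78107

Δs = (5 − 4)/3 = 1/3.
Midpoints: 25/6, 4.5, 29/6.
g(25/6) ≈ -0.46120, g(4.5) ≈ -0.91113, g(29/6) ≈ -0.97089.
Sum = Δs · [g(25/6) + g(4.5) + g(29/6)].
Sum ≈ -0.78107.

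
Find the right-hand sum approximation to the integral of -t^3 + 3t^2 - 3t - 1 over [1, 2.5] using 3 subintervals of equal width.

Δt = (2.5 − 1)/3 = 0.5.
Right endpoints: 1.5, 2, 2.5.
f(1.5) = -2.125, f(2) = -3, f(2.5) = -5.375.
Sum = Δt · [f(1.5) + f(2) + f(2.5)].
Sum = -5.25.

-5.25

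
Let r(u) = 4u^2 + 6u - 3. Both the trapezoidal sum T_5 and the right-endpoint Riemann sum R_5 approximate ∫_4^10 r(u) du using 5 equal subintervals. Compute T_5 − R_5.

-223.2

T_5 = 1487.76.
R_5 = 1710.96.
T_5 − R_5 = -223.2.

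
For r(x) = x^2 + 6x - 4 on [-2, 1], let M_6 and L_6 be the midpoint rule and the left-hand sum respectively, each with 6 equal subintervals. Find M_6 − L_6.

M_6 = -18.0625.
L_6 = -21.625.
M_6 − L_6 = 3.5625.

3.5625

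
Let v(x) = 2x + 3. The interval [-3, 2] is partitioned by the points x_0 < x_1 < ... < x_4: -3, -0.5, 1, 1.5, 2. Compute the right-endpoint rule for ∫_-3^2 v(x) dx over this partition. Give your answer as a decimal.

Subinterval widths: 2.5, 1.5, 0.5, 0.5.
Right endpoints: -0.5, 1, 1.5, 2.
v(-0.5) = 2, v(1) = 5, v(1.5) = 6, v(2) = 7.
Sum = Σ Δx_i · v(x_i).
Sum = 19.

19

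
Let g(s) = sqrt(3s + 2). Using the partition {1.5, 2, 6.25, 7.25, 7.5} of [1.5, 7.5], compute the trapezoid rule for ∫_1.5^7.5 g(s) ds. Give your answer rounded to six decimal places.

22.976928

Subinterval widths: 0.5, 4.25, 1, 0.25.
g(1.5) ≈ 2.549510, g(2) ≈ 2.828427, g(6.25) ≈ 4.555217, g(7.25) ≈ 4.873397, g(7.5) ≈ 4.949747.
On each subinterval the trapezoid contributes (Δs_i/2)·[g(s_{i-1}) + g(s_i)].
Sum ≈ 22.976928.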